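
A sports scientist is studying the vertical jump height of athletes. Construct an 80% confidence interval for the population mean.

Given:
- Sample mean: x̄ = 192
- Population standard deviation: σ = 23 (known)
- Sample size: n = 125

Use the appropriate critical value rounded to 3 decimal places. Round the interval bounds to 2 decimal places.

The population standard deviation σ is known, so use a z-interval (standard normal critical value).

For 80% confidence, z* = 1.282 (from standard normal table)

Standard error: SE = σ/√n = 23/√125 = 2.057183

Margin of error: E = z* × SE = 1.282 × 2.057183 = 2.6373

Z-interval: x̄ ± E = 192 ± 2.6373 = (189.3627, 194.6373)

Rounded to 2 decimal places:

(189.36, 194.64)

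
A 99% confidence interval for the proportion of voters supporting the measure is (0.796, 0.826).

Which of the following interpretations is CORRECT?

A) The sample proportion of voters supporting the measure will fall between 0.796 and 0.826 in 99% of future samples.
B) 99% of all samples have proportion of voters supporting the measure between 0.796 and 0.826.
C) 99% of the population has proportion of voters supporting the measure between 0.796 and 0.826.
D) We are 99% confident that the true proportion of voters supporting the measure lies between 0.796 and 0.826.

A confidence interval represents our confidence in the procedure, not a probability statement about the parameter.

Key concept: If we repeated this sampling process many times and computed a 99% CI each time, about 99% of those intervals would contain the true population parameter.

For this specific interval (0.796, 0.826):
- Midpoint (point estimate): 0.811
- Margin of error: 0.015

The correct interpretation is the one stating confidence that the true parameter lies in the interval — option D.

D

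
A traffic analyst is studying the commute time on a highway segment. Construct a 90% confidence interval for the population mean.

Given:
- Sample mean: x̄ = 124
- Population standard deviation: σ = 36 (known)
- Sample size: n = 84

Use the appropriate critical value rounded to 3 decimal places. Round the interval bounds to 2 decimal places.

The population standard deviation σ is known, so use a z-interval (standard normal critical value).

For 90% confidence, z* = 1.645 (from standard normal table)

Standard error: SE = σ/√n = 36/√84 = 3.927922

Margin of error: E = z* × SE = 1.645 × 3.927922 = 6.4614

Z-interval: x̄ ± E = 124 ± 6.4614 = (117.5386, 130.4614)

Rounded to 2 decimal places:

(117.54, 130.46)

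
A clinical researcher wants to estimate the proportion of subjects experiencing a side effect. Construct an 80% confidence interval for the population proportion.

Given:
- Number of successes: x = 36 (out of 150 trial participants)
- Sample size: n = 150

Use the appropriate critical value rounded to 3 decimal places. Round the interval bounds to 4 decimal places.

Sample proportion: p̂ = 36/150 = 0.240000

Check conditions for normal approximation:
  np̂ = 36 ≥ 10 ✓
  n(1-p̂) = 114 ≥ 10 ✓

The sample is large enough, so use a z-interval (normal approximation) for the proportion.

For 80% confidence, z* = 1.282 (from standard normal table)

Standard error: SE = √(p̂(1-p̂)/n) = √(0.240000×0.760000/150) = 0.03487119

Margin of error: E = z* × SE = 1.282 × 0.03487119 = 0.044705

Z-interval: p̂ ± E = 0.240000 ± 0.044705 = (0.195295, 0.284705)

Rounded to 4 decimal places:

(0.1953, 0.2847)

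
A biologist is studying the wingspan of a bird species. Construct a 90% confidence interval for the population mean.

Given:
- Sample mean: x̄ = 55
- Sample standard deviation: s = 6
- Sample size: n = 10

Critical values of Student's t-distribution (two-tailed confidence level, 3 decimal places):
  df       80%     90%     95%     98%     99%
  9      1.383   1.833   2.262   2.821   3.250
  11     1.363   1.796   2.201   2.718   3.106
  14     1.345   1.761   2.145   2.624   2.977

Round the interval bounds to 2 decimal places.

The population standard deviation σ is unknown (only the sample standard deviation s is given), so use a t-interval with df = n - 1 = 10 - 1 = 9.

For 90% confidence with df = 9, t* = 1.833 (from t-table)

Standard error: SE = s/√n = 6/√10 = 1.897367

Margin of error: E = t* × SE = 1.833 × 1.897367 = 3.4779

T-interval: x̄ ± E = 55 ± 3.4779 = (51.5221, 58.4779)

Rounded to 2 decimal places:

(51.52, 58.48)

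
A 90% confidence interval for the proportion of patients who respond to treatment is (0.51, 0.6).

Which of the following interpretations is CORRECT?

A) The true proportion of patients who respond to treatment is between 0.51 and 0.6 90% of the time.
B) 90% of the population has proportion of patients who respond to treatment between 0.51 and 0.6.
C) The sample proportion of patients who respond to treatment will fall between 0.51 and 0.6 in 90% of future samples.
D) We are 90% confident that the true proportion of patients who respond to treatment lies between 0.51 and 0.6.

A confidence interval represents our confidence in the procedure, not a probability statement about the parameter.

Key concept: If we repeated this sampling process many times and computed a 90% CI each time, about 90% of those intervals would contain the true population parameter.

For this specific interval (0.51, 0.6):
- Midpoint (point estimate): 0.555
- Margin of error: 0.045

The correct interpretation is the one stating confidence that the true parameter lies in the interval — option D.

D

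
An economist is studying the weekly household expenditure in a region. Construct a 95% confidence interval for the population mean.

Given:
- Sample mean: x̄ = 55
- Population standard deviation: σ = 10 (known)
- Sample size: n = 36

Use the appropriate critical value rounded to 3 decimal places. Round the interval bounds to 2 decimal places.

The population standard deviation σ is known, so use a z-interval (standard normal critical value).

For 95% confidence, z* = 1.96 (from standard normal table)

Standard error: SE = σ/√n = 10/√36 = 1.666667

Margin of error: E = z* × SE = 1.96 × 1.666667 = 3.2667

Z-interval: x̄ ± E = 55 ± 3.2667 = (51.7333, 58.2667)

Rounded to 2 decimal places:

(51.73, 58.27)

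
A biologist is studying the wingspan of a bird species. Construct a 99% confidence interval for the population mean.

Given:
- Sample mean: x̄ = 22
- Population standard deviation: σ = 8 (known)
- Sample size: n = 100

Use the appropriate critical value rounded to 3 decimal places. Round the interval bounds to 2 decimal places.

The population standard deviation σ is known, so use a z-interval (standard normal critical value).

For 99% confidence, z* = 2.576 (from standard normal table)

Standard error: SE = σ/√n = 8/√100 = 0.800000

Margin of error: E = z* × SE = 2.576 × 0.800000 = 2.0608

Z-interval: x̄ ± E = 22 ± 2.0608 = (19.9392, 24.0608)

Rounded to 2 decimal places:

(19.94, 24.06)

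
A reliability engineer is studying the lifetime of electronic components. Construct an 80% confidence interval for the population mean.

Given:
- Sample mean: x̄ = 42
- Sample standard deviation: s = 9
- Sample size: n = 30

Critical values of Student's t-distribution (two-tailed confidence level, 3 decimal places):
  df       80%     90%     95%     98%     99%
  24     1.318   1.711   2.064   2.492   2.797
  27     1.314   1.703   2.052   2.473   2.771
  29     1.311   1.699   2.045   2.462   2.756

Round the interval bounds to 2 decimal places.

The population standard deviation σ is unknown (only the sample standard deviation s is given), so use a t-interval with df = n - 1 = 30 - 1 = 29.

For 80% confidence with df = 29, t* = 1.311 (from t-table)

Standard error: SE = s/√n = 9/√30 = 1.643168

Margin of error: E = t* × SE = 1.311 × 1.643168 = 2.1542

T-interval: x̄ ± E = 42 ± 2.1542 = (39.8458, 44.1542)

Rounded to 2 decimal places:

(39.85, 44.15)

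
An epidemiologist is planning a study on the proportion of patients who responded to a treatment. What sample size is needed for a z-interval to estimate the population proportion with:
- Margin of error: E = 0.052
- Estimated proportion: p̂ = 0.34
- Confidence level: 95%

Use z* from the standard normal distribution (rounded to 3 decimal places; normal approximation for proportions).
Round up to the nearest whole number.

Using z* for proportion z-interval (normal approximation).

For 95% confidence, z* = 1.96 (from standard normal table)

Sample size formula for proportion z-interval: n = z*²p̂(1-p̂)/E²

n = 1.96² × 0.34 × 0.66 / 0.052²
  = 3.8416 × 0.2244 / 0.002704
  = 318.8073

Round up to the nearest whole number: n = 319

319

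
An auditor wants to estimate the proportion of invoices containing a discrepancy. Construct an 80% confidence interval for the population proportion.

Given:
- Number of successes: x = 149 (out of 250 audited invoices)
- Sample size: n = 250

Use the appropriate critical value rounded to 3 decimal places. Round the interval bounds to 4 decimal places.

Sample proportion: p̂ = 149/250 = 0.596000

Check conditions for normal approximation:
  np̂ = 149 ≥ 10 ✓
  n(1-p̂) = 101 ≥ 10 ✓

The sample is large enough, so use a z-interval (normal approximation) for the proportion.

For 80% confidence, z* = 1.282 (from standard normal table)

Standard error: SE = √(p̂(1-p̂)/n) = √(0.596000×0.404000/250) = 0.03103443

Margin of error: E = z* × SE = 1.282 × 0.03103443 = 0.039786

Z-interval: p̂ ± E = 0.596000 ± 0.039786 = (0.556214, 0.635786)

Rounded to 4 decimal places:

(0.5562, 0.6358)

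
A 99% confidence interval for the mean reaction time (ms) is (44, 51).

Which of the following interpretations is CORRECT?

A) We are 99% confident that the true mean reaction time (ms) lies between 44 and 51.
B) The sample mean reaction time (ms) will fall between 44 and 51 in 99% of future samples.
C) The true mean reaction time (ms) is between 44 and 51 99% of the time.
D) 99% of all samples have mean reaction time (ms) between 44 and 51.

A confidence interval represents our confidence in the procedure, not a probability statement about the parameter.

Key concept: If we repeated this sampling process many times and computed a 99% CI each time, about 99% of those intervals would contain the true population parameter.

For this specific interval (44, 51):
- Midpoint (point estimate): 47.5
- Margin of error: 3.5

The correct interpretation is the one stating confidence that the true parameter lies in the interval — option A.

A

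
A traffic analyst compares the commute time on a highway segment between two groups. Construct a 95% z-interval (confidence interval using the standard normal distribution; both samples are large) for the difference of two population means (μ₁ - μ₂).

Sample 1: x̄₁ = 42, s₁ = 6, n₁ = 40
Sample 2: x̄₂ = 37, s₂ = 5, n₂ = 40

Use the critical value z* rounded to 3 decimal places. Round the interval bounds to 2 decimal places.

Both samples are large (n₁ = 40 ≥ 30, n₂ = 40 ≥ 30), so a z-interval for the difference of means applies.

Point estimate: x̄₁ - x̄₂ = 42 - 37 = 5

Standard error: SE = √(s₁²/n₁ + s₂²/n₂)
= √(6²/40 + 5²/40)
= √(0.900000 + 0.625000)
= 1.234909

For 95% confidence, z* = 1.96 (from standard normal table)
Margin of error: E = z* × SE = 1.96 × 1.234909 = 2.4204

Z-interval: (x̄₁ - x̄₂) ± E = 5 ± 2.4204 = (2.5796, 7.4204)

Rounded to 2 decimal places:

(2.58, 7.42)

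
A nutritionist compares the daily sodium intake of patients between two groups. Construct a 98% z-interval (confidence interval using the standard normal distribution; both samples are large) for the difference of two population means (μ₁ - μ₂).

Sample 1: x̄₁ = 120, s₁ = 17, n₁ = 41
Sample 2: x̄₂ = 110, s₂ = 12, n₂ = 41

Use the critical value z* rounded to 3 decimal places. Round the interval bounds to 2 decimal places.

Both samples are large (n₁ = 41 ≥ 30, n₂ = 41 ≥ 30), so a z-interval for the difference of means applies.

Point estimate: x̄₁ - x̄₂ = 120 - 110 = 10

Standard error: SE = √(s₁²/n₁ + s₂²/n₂)
= √(17²/41 + 12²/41)
= √(7.048780 + 3.512195)
= 3.249765

For 98% confidence, z* = 2.326 (from standard normal table)
Margin of error: E = z* × SE = 2.326 × 3.249765 = 7.5590

Z-interval: (x̄₁ - x̄₂) ± E = 10 ± 7.5590 = (2.4410, 17.5590)

Rounded to 2 decimal places:

(2.44, 17.56)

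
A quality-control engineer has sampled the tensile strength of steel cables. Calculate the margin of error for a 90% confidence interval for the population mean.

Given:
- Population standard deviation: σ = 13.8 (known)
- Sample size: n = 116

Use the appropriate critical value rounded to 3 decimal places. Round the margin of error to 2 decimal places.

The population standard deviation σ is known, so use the z-interval margin of error formula.

For 90% confidence, z* = 1.645 (from standard normal table)

Margin of error formula for z-interval: E = z* × σ/√n

E = 1.645 × 13.8/√116
  = 1.645 × 1.281298
  = 2.1077

Rounded to 2 decimal places:

2.11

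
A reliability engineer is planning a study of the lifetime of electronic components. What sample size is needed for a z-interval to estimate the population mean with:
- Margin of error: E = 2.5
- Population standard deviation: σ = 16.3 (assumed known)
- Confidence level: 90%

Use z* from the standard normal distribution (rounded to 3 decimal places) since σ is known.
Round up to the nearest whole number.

Using z* since population σ is known (z-interval formula).

For 90% confidence, z* = 1.645 (from standard normal table)

Sample size formula for z-interval: n = (z*σ/E)²

n = (1.645 × 16.3 / 2.5)²
  = (10.725400)²
  = 115.0342

Round up to the nearest whole number: n = 116

116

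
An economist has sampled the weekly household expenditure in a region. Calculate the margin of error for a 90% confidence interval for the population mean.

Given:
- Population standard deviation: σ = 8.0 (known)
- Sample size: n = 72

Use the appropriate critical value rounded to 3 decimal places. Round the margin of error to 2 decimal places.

The population standard deviation σ is known, so use the z-interval margin of error formula.

For 90% confidence, z* = 1.645 (from standard normal table)

Margin of error formula for z-interval: E = z* × σ/√n

E = 1.645 × 8.0/√72
  = 1.645 × 0.942809
  = 1.5509

Rounded to 2 decimal places:

1.55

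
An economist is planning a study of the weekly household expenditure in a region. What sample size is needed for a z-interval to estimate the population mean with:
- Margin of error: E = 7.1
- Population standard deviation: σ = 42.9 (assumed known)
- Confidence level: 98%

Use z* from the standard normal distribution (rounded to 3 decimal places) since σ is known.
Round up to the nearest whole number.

Using z* since population σ is known (z-interval formula).

For 98% confidence, z* = 2.326 (from standard normal table)

Sample size formula for z-interval: n = (z*σ/E)²

n = (2.326 × 42.9 / 7.1)²
  = (14.054282)²
  = 197.5228

Round up to the nearest whole number: n = 198

198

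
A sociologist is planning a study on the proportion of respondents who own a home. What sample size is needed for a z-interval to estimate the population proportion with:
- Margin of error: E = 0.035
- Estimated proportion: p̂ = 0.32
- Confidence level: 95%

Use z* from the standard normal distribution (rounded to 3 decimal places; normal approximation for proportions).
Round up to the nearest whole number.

Using z* for proportion z-interval (normal approximation).

For 95% confidence, z* = 1.96 (from standard normal table)

Sample size formula for proportion z-interval: n = z*²p̂(1-p̂)/E²

n = 1.96² × 0.32 × 0.68 / 0.035²
  = 3.8416 × 0.2176 / 0.001225
  = 682.3936

Round up to the nearest whole number: n = 683

683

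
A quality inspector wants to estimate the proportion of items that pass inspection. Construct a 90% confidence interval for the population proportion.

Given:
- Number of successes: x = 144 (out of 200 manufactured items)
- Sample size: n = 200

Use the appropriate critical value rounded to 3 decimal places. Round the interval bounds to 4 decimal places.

Sample proportion: p̂ = 144/200 = 0.720000

Check conditions for normal approximation:
  np̂ = 144 ≥ 10 ✓
  n(1-p̂) = 56 ≥ 10 ✓

The sample is large enough, so use a z-interval (normal approximation) for the proportion.

For 90% confidence, z* = 1.645 (from standard normal table)

Standard error: SE = √(p̂(1-p̂)/n) = √(0.720000×0.280000/200) = 0.03174902

Margin of error: E = z* × SE = 1.645 × 0.03174902 = 0.052227

Z-interval: p̂ ± E = 0.720000 ± 0.052227 = (0.667773, 0.772227)

Rounded to 4 decimal places:

(0.6678, 0.7722)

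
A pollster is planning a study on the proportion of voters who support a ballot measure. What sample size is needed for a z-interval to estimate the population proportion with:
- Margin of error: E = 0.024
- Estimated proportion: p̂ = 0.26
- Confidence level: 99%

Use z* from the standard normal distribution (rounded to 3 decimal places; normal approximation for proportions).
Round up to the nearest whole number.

Using z* for proportion z-interval (normal approximation).

For 99% confidence, z* = 2.576 (from standard normal table)

Sample size formula for proportion z-interval: n = z*²p̂(1-p̂)/E²

n = 2.576² × 0.26 × 0.74 / 0.024²
  = 6.635776 × 0.1924 / 0.000576
  = 2216.5335

Round up to the nearest whole number: n = 2217

2217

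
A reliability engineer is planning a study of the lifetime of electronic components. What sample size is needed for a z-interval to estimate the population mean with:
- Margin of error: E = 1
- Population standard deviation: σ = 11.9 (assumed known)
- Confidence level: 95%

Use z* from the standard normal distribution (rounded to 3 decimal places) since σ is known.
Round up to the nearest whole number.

Using z* since population σ is known (z-interval formula).

For 95% confidence, z* = 1.96 (from standard normal table)

Sample size formula for z-interval: n = (z*σ/E)²

n = (1.96 × 11.9 / 1)²
  = (23.324000)²
  = 544.0090

Round up to the nearest whole number: n = 545

545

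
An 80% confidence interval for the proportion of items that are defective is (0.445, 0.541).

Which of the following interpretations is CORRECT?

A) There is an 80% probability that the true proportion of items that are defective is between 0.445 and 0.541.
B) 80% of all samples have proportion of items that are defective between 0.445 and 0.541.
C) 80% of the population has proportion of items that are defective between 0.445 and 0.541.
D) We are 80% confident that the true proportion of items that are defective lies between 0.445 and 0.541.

A confidence interval represents our confidence in the procedure, not a probability statement about the parameter.

Key concept: If we repeated this sampling process many times and computed an 80% CI each time, about 80% of those intervals would contain the true population parameter.

For this specific interval (0.445, 0.541):
- Midpoint (point estimate): 0.493
- Margin of error: 0.048

The correct interpretation is the one stating confidence that the true parameter lies in the interval — option D.

D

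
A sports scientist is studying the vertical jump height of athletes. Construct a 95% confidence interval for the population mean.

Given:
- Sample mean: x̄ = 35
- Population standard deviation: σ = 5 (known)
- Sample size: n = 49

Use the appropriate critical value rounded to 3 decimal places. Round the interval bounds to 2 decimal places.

The population standard deviation σ is known, so use a z-interval (standard normal critical value).

For 95% confidence, z* = 1.96 (from standard normal table)

Standard error: SE = σ/√n = 5/√49 = 0.714286

Margin of error: E = z* × SE = 1.96 × 0.714286 = 1.4000

Z-interval: x̄ ± E = 35 ± 1.4000 = (33.6000, 36.4000)

Rounded to 2 decimal places:

(33.60, 36.40)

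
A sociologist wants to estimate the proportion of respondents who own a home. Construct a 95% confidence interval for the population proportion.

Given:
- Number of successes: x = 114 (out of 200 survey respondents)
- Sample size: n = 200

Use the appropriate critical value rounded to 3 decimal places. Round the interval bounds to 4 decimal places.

Sample proportion: p̂ = 114/200 = 0.570000

Check conditions for normal approximation:
  np̂ = 114 ≥ 10 ✓
  n(1-p̂) = 86 ≥ 10 ✓

The sample is large enough, so use a z-interval (normal approximation) for the proportion.

For 95% confidence, z* = 1.96 (from standard normal table)

Standard error: SE = √(p̂(1-p̂)/n) = √(0.570000×0.430000/200) = 0.03500714

Margin of error: E = z* × SE = 1.96 × 0.03500714 = 0.068614

Z-interval: p̂ ± E = 0.570000 ± 0.068614 = (0.501386, 0.638614)

Rounded to 4 decimal places:

(0.5014, 0.6386)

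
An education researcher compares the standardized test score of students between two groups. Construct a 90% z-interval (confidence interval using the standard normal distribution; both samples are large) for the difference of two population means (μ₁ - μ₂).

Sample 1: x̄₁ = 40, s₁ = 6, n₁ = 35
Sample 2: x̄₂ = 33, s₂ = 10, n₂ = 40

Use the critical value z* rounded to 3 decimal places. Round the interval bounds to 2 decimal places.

Both samples are large (n₁ = 35 ≥ 30, n₂ = 40 ≥ 30), so a z-interval for the difference of means applies.

Point estimate: x̄₁ - x̄₂ = 40 - 33 = 7

Standard error: SE = √(s₁²/n₁ + s₂²/n₂)
= √(6²/35 + 10²/40)
= √(1.028571 + 2.500000)
= 1.878449

For 90% confidence, z* = 1.645 (from standard normal table)
Margin of error: E = z* × SE = 1.645 × 1.878449 = 3.0900

Z-interval: (x̄₁ - x̄₂) ± E = 7 ± 3.0900 = (3.9100, 10.0900)

Rounded to 2 decimal places:

(3.91, 10.09)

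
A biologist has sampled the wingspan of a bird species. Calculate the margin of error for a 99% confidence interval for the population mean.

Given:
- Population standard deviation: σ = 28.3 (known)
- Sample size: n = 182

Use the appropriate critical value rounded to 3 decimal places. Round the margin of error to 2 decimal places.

The population standard deviation σ is known, so use the z-interval margin of error formula.

For 99% confidence, z* = 2.576 (from standard normal table)

Margin of error formula for z-interval: E = z* × σ/√n

E = 2.576 × 28.3/√182
  = 2.576 × 2.097736
  = 5.4038

Rounded to 2 decimal places:

5.40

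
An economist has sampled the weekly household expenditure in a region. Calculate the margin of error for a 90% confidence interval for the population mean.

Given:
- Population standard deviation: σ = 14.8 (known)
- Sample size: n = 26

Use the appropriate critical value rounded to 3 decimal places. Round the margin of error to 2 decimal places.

The population standard deviation σ is known, so use the z-interval margin of error formula.

For 90% confidence, z* = 1.645 (from standard normal table)

Margin of error formula for z-interval: E = z* × σ/√n

E = 1.645 × 14.8/√26
  = 1.645 × 2.902519
  = 4.7746

Rounded to 2 decimal places:

4.77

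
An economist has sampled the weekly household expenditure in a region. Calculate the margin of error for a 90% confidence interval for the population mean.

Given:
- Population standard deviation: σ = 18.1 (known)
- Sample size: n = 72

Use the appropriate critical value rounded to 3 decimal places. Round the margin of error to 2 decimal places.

The population standard deviation σ is known, so use the z-interval margin of error formula.

For 90% confidence, z* = 1.645 (from standard normal table)

Margin of error formula for z-interval: E = z* × σ/√n

E = 1.645 × 18.1/√72
  = 1.645 × 2.133105
  = 3.5090

Rounded to 2 decimal places:

3.51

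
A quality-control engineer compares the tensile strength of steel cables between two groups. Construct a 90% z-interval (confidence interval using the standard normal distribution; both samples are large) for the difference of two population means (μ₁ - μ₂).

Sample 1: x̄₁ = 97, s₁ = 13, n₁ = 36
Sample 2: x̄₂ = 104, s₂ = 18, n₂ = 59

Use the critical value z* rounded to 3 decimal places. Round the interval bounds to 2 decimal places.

Both samples are large (n₁ = 36 ≥ 30, n₂ = 59 ≥ 30), so a z-interval for the difference of means applies.

Point estimate: x̄₁ - x̄₂ = 97 - 104 = -7

Standard error: SE = √(s₁²/n₁ + s₂²/n₂)
= √(13²/36 + 18²/59)
= √(4.694444 + 5.491525)
= 3.191547

For 90% confidence, z* = 1.645 (from standard normal table)
Margin of error: E = z* × SE = 1.645 × 3.191547 = 5.2501

Z-interval: (x̄₁ - x̄₂) ± E = -7 ± 5.2501 = (-12.2501, -1.7499)

Rounded to 2 decimal places:

(-12.25, -1.75)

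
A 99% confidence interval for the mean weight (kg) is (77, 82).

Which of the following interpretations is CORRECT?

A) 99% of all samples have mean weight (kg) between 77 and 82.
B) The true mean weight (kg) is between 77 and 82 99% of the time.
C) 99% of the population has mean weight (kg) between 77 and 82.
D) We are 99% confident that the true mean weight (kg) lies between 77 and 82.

A confidence interval represents our confidence in the procedure, not a probability statement about the parameter.

Key concept: If we repeated this sampling process many times and computed a 99% CI each time, about 99% of those intervals would contain the true population parameter.

For this specific interval (77, 82):
- Midpoint (point estimate): 79.5
- Margin of error: 2.5

The correct interpretation is the one stating confidence that the true parameter lies in the interval — option D.

D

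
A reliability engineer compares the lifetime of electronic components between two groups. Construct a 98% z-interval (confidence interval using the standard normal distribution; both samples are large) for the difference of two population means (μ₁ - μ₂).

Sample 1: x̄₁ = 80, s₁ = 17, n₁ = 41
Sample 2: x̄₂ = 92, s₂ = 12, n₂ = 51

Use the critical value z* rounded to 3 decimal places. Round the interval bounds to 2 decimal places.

Both samples are large (n₁ = 41 ≥ 30, n₂ = 51 ≥ 30), so a z-interval for the difference of means applies.

Point estimate: x̄₁ - x̄₂ = 80 - 92 = -12

Standard error: SE = √(s₁²/n₁ + s₂²/n₂)
= √(17²/41 + 12²/51)
= √(7.048780 + 2.823529)
= 3.142023

For 98% confidence, z* = 2.326 (from standard normal table)
Margin of error: E = z* × SE = 2.326 × 3.142023 = 7.3083

Z-interval: (x̄₁ - x̄₂) ± E = -12 ± 7.3083 = (-19.3083, -4.6917)

Rounded to 2 decimal places:

(-19.31, -4.69)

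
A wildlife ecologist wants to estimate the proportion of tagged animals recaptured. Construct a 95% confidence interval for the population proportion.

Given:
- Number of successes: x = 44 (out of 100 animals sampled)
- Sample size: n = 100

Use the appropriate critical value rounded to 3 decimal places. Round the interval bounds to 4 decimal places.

Sample proportion: p̂ = 44/100 = 0.440000

Check conditions for normal approximation:
  np̂ = 44 ≥ 10 ✓
  n(1-p̂) = 56 ≥ 10 ✓

The sample is large enough, so use a z-interval (normal approximation) for the proportion.

For 95% confidence, z* = 1.96 (from standard normal table)

Standard error: SE = √(p̂(1-p̂)/n) = √(0.440000×0.560000/100) = 0.04963869

Margin of error: E = z* × SE = 1.96 × 0.04963869 = 0.097292

Z-interval: p̂ ± E = 0.440000 ± 0.097292 = (0.342708, 0.537292)

Rounded to 4 decimal places:

(0.3427, 0.5373)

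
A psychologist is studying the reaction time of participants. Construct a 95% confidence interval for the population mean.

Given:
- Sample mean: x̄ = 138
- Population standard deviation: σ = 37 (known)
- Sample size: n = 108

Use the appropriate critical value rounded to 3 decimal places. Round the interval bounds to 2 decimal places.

The population standard deviation σ is known, so use a z-interval (standard normal critical value).

For 95% confidence, z* = 1.96 (from standard normal table)

Standard error: SE = σ/√n = 37/√108 = 3.560327

Margin of error: E = z* × SE = 1.96 × 3.560327 = 6.9782

Z-interval: x̄ ± E = 138 ± 6.9782 = (131.0218, 144.9782)

Rounded to 2 decimal places:

(131.02, 144.98)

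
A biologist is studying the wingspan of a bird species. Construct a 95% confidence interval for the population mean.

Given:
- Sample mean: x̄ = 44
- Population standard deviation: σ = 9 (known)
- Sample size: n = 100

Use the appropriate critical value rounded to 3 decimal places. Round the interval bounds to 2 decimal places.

The population standard deviation σ is known, so use a z-interval (standard normal critical value).

For 95% confidence, z* = 1.96 (from standard normal table)

Standard error: SE = σ/√n = 9/√100 = 0.900000

Margin of error: E = z* × SE = 1.96 × 0.900000 = 1.7640

Z-interval: x̄ ± E = 44 ± 1.7640 = (42.2360, 45.7640)

Rounded to 2 decimal places:

(42.24, 45.76)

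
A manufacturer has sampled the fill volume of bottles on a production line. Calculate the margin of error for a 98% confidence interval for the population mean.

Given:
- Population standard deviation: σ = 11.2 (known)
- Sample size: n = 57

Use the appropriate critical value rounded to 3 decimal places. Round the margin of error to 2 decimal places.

The population standard deviation σ is known, so use the z-interval margin of error formula.

For 98% confidence, z* = 2.326 (from standard normal table)

Margin of error formula for z-interval: E = z* × σ/√n

E = 2.326 × 11.2/√57
  = 2.326 × 1.483476
  = 3.4506

Rounded to 2 decimal places:

3.45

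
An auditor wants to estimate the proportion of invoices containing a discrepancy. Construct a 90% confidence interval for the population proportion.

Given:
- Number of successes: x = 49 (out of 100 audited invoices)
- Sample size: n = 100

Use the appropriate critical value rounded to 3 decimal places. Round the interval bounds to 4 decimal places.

Sample proportion: p̂ = 49/100 = 0.490000

Check conditions for normal approximation:
  np̂ = 49 ≥ 10 ✓
  n(1-p̂) = 51 ≥ 10 ✓

The sample is large enough, so use a z-interval (normal approximation) for the proportion.

For 90% confidence, z* = 1.645 (from standard normal table)

Standard error: SE = √(p̂(1-p̂)/n) = √(0.490000×0.510000/100) = 0.04999000

Margin of error: E = z* × SE = 1.645 × 0.04999000 = 0.082234

Z-interval: p̂ ± E = 0.490000 ± 0.082234 = (0.407766, 0.572234)

Rounded to 4 decimal places:

(0.4078, 0.5722)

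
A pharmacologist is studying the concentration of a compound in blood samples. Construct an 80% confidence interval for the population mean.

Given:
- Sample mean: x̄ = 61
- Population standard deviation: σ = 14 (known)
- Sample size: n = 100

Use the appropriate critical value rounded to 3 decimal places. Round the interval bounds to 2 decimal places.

The population standard deviation σ is known, so use a z-interval (standard normal critical value).

For 80% confidence, z* = 1.282 (from standard normal table)

Standard error: SE = σ/√n = 14/√100 = 1.400000

Margin of error: E = z* × SE = 1.282 × 1.400000 = 1.7948

Z-interval: x̄ ± E = 61 ± 1.7948 = (59.2052, 62.7948)

Rounded to 2 decimal places:

(59.21, 62.79)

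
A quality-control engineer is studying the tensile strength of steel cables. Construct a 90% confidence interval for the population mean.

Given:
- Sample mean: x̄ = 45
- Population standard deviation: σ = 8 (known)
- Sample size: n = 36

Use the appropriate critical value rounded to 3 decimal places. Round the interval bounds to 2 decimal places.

The population standard deviation σ is known, so use a z-interval (standard normal critical value).

For 90% confidence, z* = 1.645 (from standard normal table)

Standard error: SE = σ/√n = 8/√36 = 1.333333

Margin of error: E = z* × SE = 1.645 × 1.333333 = 2.1933

Z-interval: x̄ ± E = 45 ± 2.1933 = (42.8067, 47.1933)

Rounded to 2 decimal places:

(42.81, 47.19)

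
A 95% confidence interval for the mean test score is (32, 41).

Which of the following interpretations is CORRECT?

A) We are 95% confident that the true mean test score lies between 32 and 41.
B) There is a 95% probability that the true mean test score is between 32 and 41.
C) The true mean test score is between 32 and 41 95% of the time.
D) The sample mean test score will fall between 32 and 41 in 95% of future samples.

A confidence interval represents our confidence in the procedure, not a probability statement about the parameter.

Key concept: If we repeated this sampling process many times and computed a 95% CI each time, about 95% of those intervals would contain the true population parameter.

For this specific interval (32, 41):
- Midpoint (point estimate): 36.5
- Margin of error: 4.5

The correct interpretation is the one stating confidence that the true parameter lies in the interval — option A.

A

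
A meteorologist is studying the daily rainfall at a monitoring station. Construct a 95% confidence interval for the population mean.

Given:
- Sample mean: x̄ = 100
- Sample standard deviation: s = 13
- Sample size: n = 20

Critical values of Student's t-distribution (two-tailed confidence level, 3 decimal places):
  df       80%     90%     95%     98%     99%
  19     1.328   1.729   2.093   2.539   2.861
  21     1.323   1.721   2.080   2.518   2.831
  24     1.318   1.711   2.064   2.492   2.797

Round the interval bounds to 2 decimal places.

The population standard deviation σ is unknown (only the sample standard deviation s is given), so use a t-interval with df = n - 1 = 20 - 1 = 19.

For 95% confidence with df = 19, t* = 2.093 (from t-table)

Standard error: SE = s/√n = 13/√20 = 2.906888

Margin of error: E = t* × SE = 2.093 × 2.906888 = 6.0841

T-interval: x̄ ± E = 100 ± 6.0841 = (93.9159, 106.0841)

Rounded to 2 decimal places:

(93.92, 106.08)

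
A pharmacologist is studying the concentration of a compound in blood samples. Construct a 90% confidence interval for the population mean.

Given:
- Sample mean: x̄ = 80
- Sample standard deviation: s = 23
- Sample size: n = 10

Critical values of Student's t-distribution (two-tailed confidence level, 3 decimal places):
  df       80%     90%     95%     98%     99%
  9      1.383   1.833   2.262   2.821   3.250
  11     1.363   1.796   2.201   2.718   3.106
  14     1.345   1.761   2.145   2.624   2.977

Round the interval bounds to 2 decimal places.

The population standard deviation σ is unknown (only the sample standard deviation s is given), so use a t-interval with df = n - 1 = 10 - 1 = 9.

For 90% confidence with df = 9, t* = 1.833 (from t-table)

Standard error: SE = s/√n = 23/√10 = 7.273239

Margin of error: E = t* × SE = 1.833 × 7.273239 = 13.3318

T-interval: x̄ ± E = 80 ± 13.3318 = (66.6682, 93.3318)

Rounded to 2 decimal places:

(66.67, 93.33)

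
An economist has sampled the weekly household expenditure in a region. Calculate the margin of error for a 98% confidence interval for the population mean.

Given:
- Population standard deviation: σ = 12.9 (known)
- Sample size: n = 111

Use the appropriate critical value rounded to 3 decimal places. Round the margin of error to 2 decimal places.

The population standard deviation σ is known, so use the z-interval margin of error formula.

For 98% confidence, z* = 2.326 (from standard normal table)

Margin of error formula for z-interval: E = z* × σ/√n

E = 2.326 × 12.9/√111
  = 2.326 × 1.224414
  = 2.8480

Rounded to 2 decimal places:

2.85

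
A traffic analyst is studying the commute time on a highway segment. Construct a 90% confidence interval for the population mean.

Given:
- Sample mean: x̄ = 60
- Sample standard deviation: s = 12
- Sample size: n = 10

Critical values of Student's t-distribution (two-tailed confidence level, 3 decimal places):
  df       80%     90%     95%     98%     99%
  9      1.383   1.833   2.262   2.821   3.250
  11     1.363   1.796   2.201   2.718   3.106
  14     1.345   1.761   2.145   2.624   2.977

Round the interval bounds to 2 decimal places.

The population standard deviation σ is unknown (only the sample standard deviation s is given), so use a t-interval with df = n - 1 = 10 - 1 = 9.

For 90% confidence with df = 9, t* = 1.833 (from t-table)

Standard error: SE = s/√n = 12/√10 = 3.794733

Margin of error: E = t* × SE = 1.833 × 3.794733 = 6.9557

T-interval: x̄ ± E = 60 ± 6.9557 = (53.0443, 66.9557)

Rounded to 2 decimal places:

(53.04, 66.96)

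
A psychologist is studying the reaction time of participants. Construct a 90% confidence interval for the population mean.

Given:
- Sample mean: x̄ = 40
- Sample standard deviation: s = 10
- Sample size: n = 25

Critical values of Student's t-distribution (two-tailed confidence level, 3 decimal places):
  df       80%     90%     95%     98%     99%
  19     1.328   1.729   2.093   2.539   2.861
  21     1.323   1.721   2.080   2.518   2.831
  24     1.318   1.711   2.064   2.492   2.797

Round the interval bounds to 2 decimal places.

The population standard deviation σ is unknown (only the sample standard deviation s is given), so use a t-interval with df = n - 1 = 25 - 1 = 24.

For 90% confidence with df = 24, t* = 1.711 (from t-table)

Standard error: SE = s/√n = 10/√25 = 2.000000

Margin of error: E = t* × SE = 1.711 × 2.000000 = 3.4220

T-interval: x̄ ± E = 40 ± 3.4220 = (36.5780, 43.4220)

Rounded to 2 decimal places:

(36.58, 43.42)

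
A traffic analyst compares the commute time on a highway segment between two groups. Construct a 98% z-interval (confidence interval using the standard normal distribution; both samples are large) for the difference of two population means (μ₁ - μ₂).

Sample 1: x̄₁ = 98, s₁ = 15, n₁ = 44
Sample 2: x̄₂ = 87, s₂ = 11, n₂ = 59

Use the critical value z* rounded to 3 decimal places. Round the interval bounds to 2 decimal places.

Both samples are large (n₁ = 44 ≥ 30, n₂ = 59 ≥ 30), so a z-interval for the difference of means applies.

Point estimate: x̄₁ - x̄₂ = 98 - 87 = 11

Standard error: SE = √(s₁²/n₁ + s₂²/n₂)
= √(15²/44 + 11²/59)
= √(5.113636 + 2.050847)
= 2.676655

For 98% confidence, z* = 2.326 (from standard normal table)
Margin of error: E = z* × SE = 2.326 × 2.676655 = 6.2259

Z-interval: (x̄₁ - x̄₂) ± E = 11 ± 6.2259 = (4.7741, 17.2259)

Rounded to 2 decimal places:

(4.77, 17.23)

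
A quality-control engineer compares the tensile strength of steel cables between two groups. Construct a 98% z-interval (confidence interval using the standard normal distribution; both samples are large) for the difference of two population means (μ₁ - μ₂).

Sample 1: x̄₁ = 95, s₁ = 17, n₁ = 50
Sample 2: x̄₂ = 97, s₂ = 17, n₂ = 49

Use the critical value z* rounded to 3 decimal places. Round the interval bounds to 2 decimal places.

Both samples are large (n₁ = 50 ≥ 30, n₂ = 49 ≥ 30), so a z-interval for the difference of means applies.

Point estimate: x̄₁ - x̄₂ = 95 - 97 = -2

Standard error: SE = √(s₁²/n₁ + s₂²/n₂)
= √(17²/50 + 17²/49)
= √(5.780000 + 5.897959)
= 3.417303

For 98% confidence, z* = 2.326 (from standard normal table)
Margin of error: E = z* × SE = 2.326 × 3.417303 = 7.9486

Z-interval: (x̄₁ - x̄₂) ± E = -2 ± 7.9486 = (-9.9486, 5.9486)

Rounded to 2 decimal places:

(-9.95, 5.95)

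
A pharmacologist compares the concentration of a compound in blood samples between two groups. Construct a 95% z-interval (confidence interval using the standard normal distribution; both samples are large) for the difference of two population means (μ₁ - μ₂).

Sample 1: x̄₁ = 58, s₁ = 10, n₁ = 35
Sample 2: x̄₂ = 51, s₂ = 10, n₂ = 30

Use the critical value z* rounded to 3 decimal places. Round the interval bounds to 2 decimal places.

Both samples are large (n₁ = 35 ≥ 30, n₂ = 30 ≥ 30), so a z-interval for the difference of means applies.

Point estimate: x̄₁ - x̄₂ = 58 - 51 = 7

Standard error: SE = √(s₁²/n₁ + s₂²/n₂)
= √(10²/35 + 10²/30)
= √(2.857143 + 3.333333)
= 2.488067

For 95% confidence, z* = 1.96 (from standard normal table)
Margin of error: E = z* × SE = 1.96 × 2.488067 = 4.8766

Z-interval: (x̄₁ - x̄₂) ± E = 7 ± 4.8766 = (2.1234, 11.8766)

Rounded to 2 decimal places:

(2.12, 11.88)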